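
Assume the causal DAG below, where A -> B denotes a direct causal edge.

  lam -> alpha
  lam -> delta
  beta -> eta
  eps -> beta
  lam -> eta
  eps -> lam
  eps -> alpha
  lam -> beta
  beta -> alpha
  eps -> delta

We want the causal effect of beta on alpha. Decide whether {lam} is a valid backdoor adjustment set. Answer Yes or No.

Backdoor paths from beta to alpha (paths whose first edge points into beta):
  P1: beta <- eps -> lam -> alpha
  P2: beta <- eps -> delta <- lam -> alpha
  P3: beta <- eps -> alpha
  P4: beta <- lam <- eps -> alpha
  P5: beta <- lam -> delta <- eps -> alpha
  P6: beta <- lam -> alpha
Condition 1 (no descendant of beta in the set): holds — descendants of beta are {alpha, eta}; none are in {lam}.
Condition 2 (every backdoor path blocked by {lam}):
  P1: blocked at chain node lam ∈ conditioning set.
  P2: blocked at collider delta (neither it nor any descendant is in the conditioning set).
  P3: open — no interior node is in the conditioning set.
  P4: blocked at chain node lam ∈ conditioning set.
  P5: blocked at fork node lam ∈ conditioning set.
  P6: blocked at fork node lam ∈ conditioning set.
{lam} does not satisfy the backdoor criterion.

No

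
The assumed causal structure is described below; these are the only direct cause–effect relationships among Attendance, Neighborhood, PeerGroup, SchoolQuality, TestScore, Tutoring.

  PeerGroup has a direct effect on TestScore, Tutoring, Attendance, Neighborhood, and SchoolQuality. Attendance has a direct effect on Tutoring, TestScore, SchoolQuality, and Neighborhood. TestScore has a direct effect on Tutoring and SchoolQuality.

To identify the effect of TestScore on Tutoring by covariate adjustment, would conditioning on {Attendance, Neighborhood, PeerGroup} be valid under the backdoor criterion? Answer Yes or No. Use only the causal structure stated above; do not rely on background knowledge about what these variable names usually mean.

Yes

Backdoor paths from TestScore to Tutoring (paths whose first edge points into TestScore):
  P1: TestScore <- PeerGroup -> Attendance -> Tutoring
  P2: TestScore <- PeerGroup -> SchoolQuality <- Attendance -> Tutoring
  P3: TestScore <- PeerGroup -> Neighborhood <- Attendance -> Tutoring
  P4: TestScore <- PeerGroup -> Tutoring
  P5: TestScore <- Attendance <- PeerGroup -> Tutoring
  P6: TestScore <- Attendance -> SchoolQuality <- PeerGroup -> Tutoring
  P7: TestScore <- Attendance -> Neighborhood <- PeerGroup -> Tutoring
  P8: TestScore <- Attendance -> Tutoring
Condition 1 (no descendant of TestScore in the set): holds — descendants of TestScore are {SchoolQuality, Tutoring}; none are in {Attendance, Neighborhood, PeerGroup}.
Condition 2 (every backdoor path blocked by {Attendance, Neighborhood, PeerGroup}):
  P1: blocked at fork node PeerGroup ∈ conditioning set.
  P2: blocked at fork node PeerGroup ∈ conditioning set.
  P3: blocked at fork node PeerGroup ∈ conditioning set.
  P4: blocked at fork node PeerGroup ∈ conditioning set.
  P5: blocked at chain node Attendance ∈ conditioning set.
  P6: blocked at fork node Attendance ∈ conditioning set.
  P7: blocked at fork node Attendance ∈ conditioning set.
  P8: blocked at fork node Attendance ∈ conditioning set.
{Attendance, Neighborhood, PeerGroup} satisfies the backdoor criterion.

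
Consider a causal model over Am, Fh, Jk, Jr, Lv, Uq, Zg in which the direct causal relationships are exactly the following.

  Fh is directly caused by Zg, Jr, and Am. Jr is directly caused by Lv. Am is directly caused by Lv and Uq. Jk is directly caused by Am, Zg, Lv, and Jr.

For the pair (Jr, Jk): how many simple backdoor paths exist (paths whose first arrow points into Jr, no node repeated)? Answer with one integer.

A backdoor path from Jr to Jk is any simple undirected path whose first edge points into Jr (i.e. leaves Jr via a parent).
Parents of Jr: {Lv}.
Enumerating:
  P1: Jr <- Lv -> Am -> Jk
  P2: Jr <- Lv -> Am -> Fh <- Zg -> Jk
  P3: Jr <- Lv -> Jk
That exhausts the simple backdoor paths. Count: 3.

3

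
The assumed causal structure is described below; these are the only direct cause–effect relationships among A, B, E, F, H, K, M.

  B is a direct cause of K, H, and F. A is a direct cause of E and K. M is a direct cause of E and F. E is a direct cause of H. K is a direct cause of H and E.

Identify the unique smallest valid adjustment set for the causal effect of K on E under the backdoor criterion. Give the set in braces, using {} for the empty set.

Variables eligible for adjustment (non-descendants of K, excluding K and E): {A, B, F, M}.
Backdoor paths from K to E:
  P1: K <- A -> E
  P2: K <- B -> F <- M -> E
  P3: K <- B -> H <- E
The empty set is not sufficient: P1 (K <- A -> E) has no collider blocking it and no conditioned non-collider, so it is open.
Try {A}:
  P1: blocked at fork node A ∈ conditioning set.
  P2: blocked at collider F (neither it nor any descendant is in the conditioning set).
  P3: blocked at collider H (neither it nor any descendant is in the conditioning set).
{A} contains no descendant of K and blocks every backdoor path.
No other singleton works — e.g. {M} leaves P1 open — so {A} is the unique smallest valid adjustment set.

{A}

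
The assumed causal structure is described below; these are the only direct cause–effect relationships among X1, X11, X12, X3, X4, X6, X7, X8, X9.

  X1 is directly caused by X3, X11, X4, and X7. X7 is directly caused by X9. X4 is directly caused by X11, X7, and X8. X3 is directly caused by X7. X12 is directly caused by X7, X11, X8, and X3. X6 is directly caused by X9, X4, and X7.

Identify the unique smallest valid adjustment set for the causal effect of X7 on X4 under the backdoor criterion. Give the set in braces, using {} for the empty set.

Variables eligible for adjustment (non-descendants of X7, excluding X7 and X4): {X11, X8, X9}.
Backdoor paths from X7 to X4:
  P1: X7 <- X9 -> X6 <- X4
Each backdoor path contains an unconditioned collider, so every path is already blocked with the empty conditioning set:
  P1: blocked at collider X6 (neither it nor any descendant is in the conditioning set).
The empty set is therefore the unique smallest valid set.

{}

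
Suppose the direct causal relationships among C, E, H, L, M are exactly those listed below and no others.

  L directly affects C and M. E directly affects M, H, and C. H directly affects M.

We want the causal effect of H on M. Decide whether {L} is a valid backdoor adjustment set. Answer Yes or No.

Backdoor paths from H to M (paths whose first edge points into H):
  P1: H <- E -> C <- L -> M
  P2: H <- E -> M
Condition 1 (no descendant of H in the set): holds — descendants of H are {M}; none are in {L}.
Condition 2 (every backdoor path blocked by {L}):
  P1: blocked at collider C (neither it nor any descendant is in the conditioning set).
  P2: open — no interior node is in the conditioning set.
{L} does not satisfy the backdoor criterion.

No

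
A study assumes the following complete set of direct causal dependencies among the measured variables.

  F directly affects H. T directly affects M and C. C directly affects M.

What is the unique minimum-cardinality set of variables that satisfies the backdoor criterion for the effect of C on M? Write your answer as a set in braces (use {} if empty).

{T}

Variables eligible for adjustment (non-descendants of C, excluding C and M): {F, H, T}.
Backdoor paths from C to M:
  P1: C <- T -> M
The empty set is not sufficient: P1 (C <- T -> M) has no collider blocking it and no conditioned non-collider, so it is open.
Try {T}:
  P1: blocked at fork node T ∈ conditioning set.
{T} contains no descendant of C and blocks every backdoor path.
No other singleton works — e.g. {F} leaves P1 open — so {T} is the unique smallest valid adjustment set.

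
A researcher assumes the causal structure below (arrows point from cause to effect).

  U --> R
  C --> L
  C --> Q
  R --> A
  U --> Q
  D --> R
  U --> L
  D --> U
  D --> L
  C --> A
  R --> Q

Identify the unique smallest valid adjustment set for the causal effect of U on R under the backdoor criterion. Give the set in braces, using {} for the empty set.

Variables eligible for adjustment (non-descendants of U, excluding U and R): {C, D}.
Backdoor paths from U to R:
  P1: U <- D -> R
  P2: U <- D -> L <- C -> A <- R
  P3: U <- D -> L <- C -> Q <- R
The empty set is not sufficient: P1 (U <- D -> R) has no collider blocking it and no conditioned non-collider, so it is open.
Try {D}:
  P1: blocked at fork node D ∈ conditioning set.
  P2: blocked at fork node D ∈ conditioning set.
  P3: blocked at fork node D ∈ conditioning set.
{D} contains no descendant of U and blocks every backdoor path.
No other singleton works — e.g. {C} leaves P1 open — so {D} is the unique smallest valid adjustment set.

{D}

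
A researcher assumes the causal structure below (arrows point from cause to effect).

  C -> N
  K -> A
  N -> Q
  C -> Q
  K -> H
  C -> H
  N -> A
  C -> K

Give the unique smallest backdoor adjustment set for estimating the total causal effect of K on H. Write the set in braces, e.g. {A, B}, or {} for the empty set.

Variables eligible for adjustment (non-descendants of K, excluding K and H): {C, N, Q}.
Backdoor paths from K to H:
  P1: K <- C -> H
The empty set is not sufficient: P1 (K <- C -> H) has no collider blocking it and no conditioned non-collider, so it is open.
Try {C}:
  P1: blocked at fork node C ∈ conditioning set.
{C} contains no descendant of K and blocks every backdoor path.
No other singleton works — e.g. {N} leaves P1 open — so {C} is the unique smallest valid adjustment set.

{C}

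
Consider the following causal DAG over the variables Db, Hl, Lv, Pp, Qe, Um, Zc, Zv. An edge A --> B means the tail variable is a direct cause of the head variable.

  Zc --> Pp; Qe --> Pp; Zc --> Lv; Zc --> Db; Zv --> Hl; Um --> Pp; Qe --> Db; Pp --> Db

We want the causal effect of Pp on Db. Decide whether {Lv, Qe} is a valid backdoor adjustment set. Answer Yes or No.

Backdoor paths from Pp to Db (paths whose first edge points into Pp):
  P1: Pp <- Qe -> Db
  P2: Pp <- Zc -> Db
Condition 1 (no descendant of Pp in the set): holds — descendants of Pp are {Db}; none are in {Lv, Qe}.
Condition 2 (every backdoor path blocked by {Lv, Qe}):
  P1: blocked at fork node Qe ∈ conditioning set.
  P2: open — no interior node is in the conditioning set.
{Lv, Qe} does not satisfy the backdoor criterion.

No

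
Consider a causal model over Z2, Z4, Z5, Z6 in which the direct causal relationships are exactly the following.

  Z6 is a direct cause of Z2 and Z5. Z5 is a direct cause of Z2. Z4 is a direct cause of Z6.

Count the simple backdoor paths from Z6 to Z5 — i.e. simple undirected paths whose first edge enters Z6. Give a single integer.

A backdoor path from Z6 to Z5 is any simple undirected path whose first edge points into Z6 (i.e. leaves Z6 via a parent).
Parents of Z6: {Z4}.
No simple path from any parent of Z6 reaches Z5 without revisiting Z6, so there are no backdoor paths.

0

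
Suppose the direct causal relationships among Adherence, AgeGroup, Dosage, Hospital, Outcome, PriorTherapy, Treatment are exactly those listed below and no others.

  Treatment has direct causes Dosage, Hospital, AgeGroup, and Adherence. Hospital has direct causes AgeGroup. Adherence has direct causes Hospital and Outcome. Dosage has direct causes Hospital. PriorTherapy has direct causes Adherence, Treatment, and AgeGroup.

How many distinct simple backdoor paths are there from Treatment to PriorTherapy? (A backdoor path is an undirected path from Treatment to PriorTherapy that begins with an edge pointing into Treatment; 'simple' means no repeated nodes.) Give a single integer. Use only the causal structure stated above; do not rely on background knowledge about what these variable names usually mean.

8

A backdoor path from Treatment to PriorTherapy is any simple undirected path whose first edge points into Treatment (i.e. leaves Treatment via a parent).
Parents of Treatment: {Adherence, AgeGroup, Dosage, Hospital}.
Enumerating:
  P1: Treatment <- AgeGroup -> Hospital -> Adherence -> PriorTherapy
  P2: Treatment <- AgeGroup -> PriorTherapy
  P3: Treatment <- Hospital <- AgeGroup -> PriorTherapy
  P4: Treatment <- Hospital -> Adherence -> PriorTherapy
  P5: Treatment <- Adherence <- Hospital <- AgeGroup -> PriorTherapy
  P6: Treatment <- Adherence -> PriorTherapy
  P7: Treatment <- Dosage <- Hospital <- AgeGroup -> PriorTherapy
  P8: Treatment <- Dosage <- Hospital -> Adherence -> PriorTherapy
That exhausts the simple backdoor paths. Count: 8.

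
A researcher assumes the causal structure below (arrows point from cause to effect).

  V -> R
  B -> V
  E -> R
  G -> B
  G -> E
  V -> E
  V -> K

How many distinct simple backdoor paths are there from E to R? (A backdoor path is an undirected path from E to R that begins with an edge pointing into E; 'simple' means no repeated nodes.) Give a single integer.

2

A backdoor path from E to R is any simple undirected path whose first edge points into E (i.e. leaves E via a parent).
Parents of E: {G, V}.
Enumerating:
  P1: E <- G -> B -> V -> R
  P2: E <- V -> R
That exhausts the simple backdoor paths. Count: 2.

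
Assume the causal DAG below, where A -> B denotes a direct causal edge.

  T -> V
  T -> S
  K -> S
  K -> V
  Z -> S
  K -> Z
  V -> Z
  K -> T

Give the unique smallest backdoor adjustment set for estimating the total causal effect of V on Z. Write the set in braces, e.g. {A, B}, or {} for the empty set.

Variables eligible for adjustment (non-descendants of V, excluding V and Z): {K, T}.
Backdoor paths from V to Z:
  P1: V <- K -> T -> S <- Z
  P2: V <- K -> Z
  P3: V <- K -> S <- Z
  P4: V <- T <- K -> Z
  P5: V <- T <- K -> S <- Z
  P6: V <- T -> S <- K -> Z
  P7: V <- T -> S <- Z
The empty set is not sufficient: P2 (V <- K -> Z) has no collider blocking it and no conditioned non-collider, so it is open.
Try {K}:
  P1: blocked at fork node K ∈ conditioning set.
  P2: blocked at fork node K ∈ conditioning set.
  P3: blocked at fork node K ∈ conditioning set.
  P4: blocked at fork node K ∈ conditioning set.
  P5: blocked at fork node K ∈ conditioning set.
  P6: blocked at collider S (neither it nor any descendant is in the conditioning set).
  P7: blocked at collider S (neither it nor any descendant is in the conditioning set).
{K} contains no descendant of V and blocks every backdoor path.
No other singleton works — e.g. {T} leaves P2 open — so {K} is the unique smallest valid adjustment set.

{K}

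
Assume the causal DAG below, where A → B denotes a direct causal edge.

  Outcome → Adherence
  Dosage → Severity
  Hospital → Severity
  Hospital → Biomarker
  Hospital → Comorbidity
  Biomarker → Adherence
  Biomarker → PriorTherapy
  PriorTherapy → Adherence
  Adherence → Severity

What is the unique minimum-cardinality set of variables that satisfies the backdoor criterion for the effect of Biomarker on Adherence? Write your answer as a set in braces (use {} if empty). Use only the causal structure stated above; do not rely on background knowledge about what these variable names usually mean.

{}

Variables eligible for adjustment (non-descendants of Biomarker, excluding Biomarker and Adherence): {Comorbidity, Dosage, Hospital, Outcome}.
Backdoor paths from Biomarker to Adherence:
  P1: Biomarker <- Hospital -> Severity <- Adherence
Each backdoor path contains an unconditioned collider, so every path is already blocked with the empty conditioning set:
  P1: blocked at collider Severity (neither it nor any descendant is in the conditioning set).
The empty set is therefore the unique smallest valid set.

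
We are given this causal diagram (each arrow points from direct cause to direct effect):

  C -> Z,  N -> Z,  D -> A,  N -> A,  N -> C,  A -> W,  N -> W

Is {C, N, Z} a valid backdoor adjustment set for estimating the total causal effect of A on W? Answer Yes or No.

Backdoor paths from A to W (paths whose first edge points into A):
  P1: A <- N -> W
Condition 1 (no descendant of A in the set): holds — descendants of A are {W}; none are in {C, N, Z}.
Condition 2 (every backdoor path blocked by {C, N, Z}):
  P1: blocked at fork node N ∈ conditioning set.
{C, N, Z} satisfies the backdoor criterion.

Yes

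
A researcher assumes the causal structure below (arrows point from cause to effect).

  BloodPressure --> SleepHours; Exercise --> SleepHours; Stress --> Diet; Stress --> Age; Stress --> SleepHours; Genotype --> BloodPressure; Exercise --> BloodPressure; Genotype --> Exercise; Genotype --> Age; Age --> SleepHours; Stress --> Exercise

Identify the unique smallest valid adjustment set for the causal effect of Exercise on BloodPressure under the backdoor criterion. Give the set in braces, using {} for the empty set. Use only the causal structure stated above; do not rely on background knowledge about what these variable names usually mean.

{Genotype}

Variables eligible for adjustment (non-descendants of Exercise, excluding Exercise and BloodPressure): {Age, Diet, Genotype, Stress}.
Backdoor paths from Exercise to BloodPressure:
  P1: Exercise <- Genotype -> Age <- Stress -> SleepHours <- BloodPressure
  P2: Exercise <- Genotype -> Age -> SleepHours <- BloodPressure
  P3: Exercise <- Genotype -> BloodPressure
  P4: Exercise <- Stress -> Age <- Genotype -> BloodPressure
  P5: Exercise <- Stress -> Age -> SleepHours <- BloodPressure
  P6: Exercise <- Stress -> SleepHours <- Age <- Genotype -> BloodPressure
  P7: Exercise <- Stress -> SleepHours <- BloodPressure
The empty set is not sufficient: P3 (Exercise <- Genotype -> BloodPressure) has no collider blocking it and no conditioned non-collider, so it is open.
Try {Genotype}:
  P1: blocked at fork node Genotype ∈ conditioning set.
  P2: blocked at fork node Genotype ∈ conditioning set.
  P3: blocked at fork node Genotype ∈ conditioning set.
  P4: blocked at collider Age (neither it nor any descendant is in the conditioning set).
  P5: blocked at collider SleepHours (neither it nor any descendant is in the conditioning set).
  P6: blocked at collider SleepHours (neither it nor any descendant is in the conditioning set).
  P7: blocked at collider SleepHours (neither it nor any descendant is in the conditioning set).
{Genotype} contains no descendant of Exercise and blocks every backdoor path.
No other singleton works — e.g. {Stress} leaves P3 open — so {Genotype} is the unique smallest valid adjustment set.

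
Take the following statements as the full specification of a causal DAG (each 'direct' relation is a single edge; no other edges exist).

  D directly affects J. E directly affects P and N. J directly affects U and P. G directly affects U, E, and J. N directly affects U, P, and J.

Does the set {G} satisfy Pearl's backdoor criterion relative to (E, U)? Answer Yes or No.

Yes

Backdoor paths from E to U (paths whose first edge points into E):
  P1: E <- G -> J <- N -> U
  P2: E <- G -> J -> P <- N -> U
  P3: E <- G -> J -> U
  P4: E <- G -> U
Condition 1 (no descendant of E in the set): holds — descendants of E are {J, N, P, U}; none are in {G}.
Condition 2 (every backdoor path blocked by {G}):
  P1: blocked at fork node G ∈ conditioning set.
  P2: blocked at fork node G ∈ conditioning set.
  P3: blocked at fork node G ∈ conditioning set.
  P4: blocked at fork node G ∈ conditioning set.
{G} satisfies the backdoor criterion.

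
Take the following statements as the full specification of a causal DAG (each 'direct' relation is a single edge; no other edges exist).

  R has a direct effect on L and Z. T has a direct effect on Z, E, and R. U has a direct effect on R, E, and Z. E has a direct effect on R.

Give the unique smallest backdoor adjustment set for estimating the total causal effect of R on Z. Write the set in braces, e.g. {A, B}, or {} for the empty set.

{T, U}

Variables eligible for adjustment (non-descendants of R, excluding R and Z): {E, T, U}.
Backdoor paths from R to Z:
  P1: R <- U -> E <- T -> Z
  P2: R <- U -> Z
  P3: R <- T -> E <- U -> Z
  P4: R <- T -> Z
  P5: R <- E <- U -> Z
  P6: R <- E <- T -> Z
The empty set is not sufficient: P2 (R <- U -> Z) has no collider blocking it and no conditioned non-collider, so it is open.
Try {T, U}:
  P1: blocked at fork node U ∈ conditioning set.
  P2: blocked at fork node U ∈ conditioning set.
  P3: blocked at fork node T ∈ conditioning set.
  P4: blocked at fork node T ∈ conditioning set.
  P5: blocked at fork node U ∈ conditioning set.
  P6: blocked at fork node T ∈ conditioning set.
{T, U} contains no descendant of R and blocks every backdoor path.
Every element of {T, U} is needed (dropping T leaves P4 open; dropping U leaves P2 open), so no proper subset is valid.
Among all size-2 subsets of the eligible variables, only {T, U} blocks every backdoor path, so it is the unique smallest valid adjustment set.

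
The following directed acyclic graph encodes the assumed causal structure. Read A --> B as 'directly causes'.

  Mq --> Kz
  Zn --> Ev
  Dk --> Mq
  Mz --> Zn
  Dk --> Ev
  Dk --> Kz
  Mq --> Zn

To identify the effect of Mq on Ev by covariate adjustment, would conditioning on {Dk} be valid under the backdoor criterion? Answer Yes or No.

Yes

Backdoor paths from Mq to Ev (paths whose first edge points into Mq):
  P1: Mq <- Dk -> Ev
Condition 1 (no descendant of Mq in the set): holds — descendants of Mq are {Ev, Kz, Zn}; none are in {Dk}.
Condition 2 (every backdoor path blocked by {Dk}):
  P1: blocked at fork node Dk ∈ conditioning set.
{Dk} satisfies the backdoor criterion.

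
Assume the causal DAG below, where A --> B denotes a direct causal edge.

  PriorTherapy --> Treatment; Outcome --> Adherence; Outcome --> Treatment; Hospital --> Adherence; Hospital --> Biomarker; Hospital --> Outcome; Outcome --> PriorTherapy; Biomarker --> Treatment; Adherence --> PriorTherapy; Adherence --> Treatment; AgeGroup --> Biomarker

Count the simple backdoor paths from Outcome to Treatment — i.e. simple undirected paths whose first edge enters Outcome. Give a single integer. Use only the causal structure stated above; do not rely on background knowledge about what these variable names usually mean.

A backdoor path from Outcome to Treatment is any simple undirected path whose first edge points into Outcome (i.e. leaves Outcome via a parent).
Parents of Outcome: {Hospital}.
Enumerating:
  P1: Outcome <- Hospital -> Biomarker -> Treatment
  P2: Outcome <- Hospital -> Adherence -> PriorTherapy -> Treatment
  P3: Outcome <- Hospital -> Adherence -> Treatment
That exhausts the simple backdoor paths. Count: 3.

3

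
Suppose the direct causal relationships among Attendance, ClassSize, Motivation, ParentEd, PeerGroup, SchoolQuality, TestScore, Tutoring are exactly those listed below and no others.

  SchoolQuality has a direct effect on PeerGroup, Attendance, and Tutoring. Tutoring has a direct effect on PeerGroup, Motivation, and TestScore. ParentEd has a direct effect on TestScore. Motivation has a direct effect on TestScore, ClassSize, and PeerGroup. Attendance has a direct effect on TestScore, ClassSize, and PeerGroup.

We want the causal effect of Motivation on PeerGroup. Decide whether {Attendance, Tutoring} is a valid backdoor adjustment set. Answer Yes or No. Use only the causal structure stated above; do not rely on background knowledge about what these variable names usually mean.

Yes

Backdoor paths from Motivation to PeerGroup (paths whose first edge points into Motivation):
  P1: Motivation <- Tutoring <- SchoolQuality -> Attendance -> PeerGroup
  P2: Motivation <- Tutoring <- SchoolQuality -> PeerGroup
  P3: Motivation <- Tutoring -> TestScore <- Attendance <- SchoolQuality -> PeerGroup
  P4: Motivation <- Tutoring -> TestScore <- Attendance -> PeerGroup
  P5: Motivation <- Tutoring -> PeerGroup
Condition 1 (no descendant of Motivation in the set): holds — descendants of Motivation are {ClassSize, PeerGroup, TestScore}; none are in {Attendance, Tutoring}.
Condition 2 (every backdoor path blocked by {Attendance, Tutoring}):
  P1: blocked at chain node Tutoring ∈ conditioning set.
  P2: blocked at chain node Tutoring ∈ conditioning set.
  P3: blocked at fork node Tutoring ∈ conditioning set.
  P4: blocked at fork node Tutoring ∈ conditioning set.
  P5: blocked at fork node Tutoring ∈ conditioning set.
{Attendance, Tutoring} satisfies the backdoor criterion.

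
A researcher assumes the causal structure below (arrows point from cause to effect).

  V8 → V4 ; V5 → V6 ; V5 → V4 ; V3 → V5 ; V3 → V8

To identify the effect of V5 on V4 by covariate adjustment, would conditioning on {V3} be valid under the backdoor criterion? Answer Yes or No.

Backdoor paths from V5 to V4 (paths whose first edge points into V5):
  P1: V5 <- V3 -> V8 -> V4
Condition 1 (no descendant of V5 in the set): holds — descendants of V5 are {V4, V6}; none are in {V3}.
Condition 2 (every backdoor path blocked by {V3}):
  P1: blocked at fork node V3 ∈ conditioning set.
{V3} satisfies the backdoor criterion.

Yes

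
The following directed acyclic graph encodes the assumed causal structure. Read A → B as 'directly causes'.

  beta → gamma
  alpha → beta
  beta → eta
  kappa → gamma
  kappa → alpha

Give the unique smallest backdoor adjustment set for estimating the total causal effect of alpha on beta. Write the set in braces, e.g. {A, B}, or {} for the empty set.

Variables eligible for adjustment (non-descendants of alpha, excluding alpha and beta): {kappa}.
Backdoor paths from alpha to beta:
  P1: alpha <- kappa -> gamma <- beta
Each backdoor path contains an unconditioned collider, so every path is already blocked with the empty conditioning set:
  P1: blocked at collider gamma (neither it nor any descendant is in the conditioning set).
The empty set is therefore the unique smallest valid set.

{}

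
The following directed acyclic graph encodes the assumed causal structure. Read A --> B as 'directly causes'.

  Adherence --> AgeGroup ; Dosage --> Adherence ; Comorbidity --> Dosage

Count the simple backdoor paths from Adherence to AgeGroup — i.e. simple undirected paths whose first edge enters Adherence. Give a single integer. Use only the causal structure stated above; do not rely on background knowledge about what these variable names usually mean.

A backdoor path from Adherence to AgeGroup is any simple undirected path whose first edge points into Adherence (i.e. leaves Adherence via a parent).
Parents of Adherence: {Dosage}.
No simple path from any parent of Adherence reaches AgeGroup without revisiting Adherence, so there are no backdoor paths.

0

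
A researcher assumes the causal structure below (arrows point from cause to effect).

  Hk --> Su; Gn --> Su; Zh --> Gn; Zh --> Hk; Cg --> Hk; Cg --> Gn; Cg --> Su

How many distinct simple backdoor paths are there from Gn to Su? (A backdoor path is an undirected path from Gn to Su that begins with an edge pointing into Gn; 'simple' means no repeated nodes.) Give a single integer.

A backdoor path from Gn to Su is any simple undirected path whose first edge points into Gn (i.e. leaves Gn via a parent).
Parents of Gn: {Cg, Zh}.
Enumerating:
  P1: Gn <- Zh -> Hk <- Cg -> Su
  P2: Gn <- Zh -> Hk -> Su
  P3: Gn <- Cg -> Hk -> Su
  P4: Gn <- Cg -> Su
That exhausts the simple backdoor paths. Count: 4.

4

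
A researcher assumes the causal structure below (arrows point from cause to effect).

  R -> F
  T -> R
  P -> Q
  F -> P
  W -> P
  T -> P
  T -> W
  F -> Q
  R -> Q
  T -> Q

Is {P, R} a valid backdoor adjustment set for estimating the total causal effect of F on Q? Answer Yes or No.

Backdoor paths from F to Q (paths whose first edge points into F):
  P1: F <- R <- T -> W -> P -> Q
  P2: F <- R <- T -> P -> Q
  P3: F <- R <- T -> Q
  P4: F <- R -> Q
Condition 1 (no descendant of F in the set): FAILS — P is a descendant of F.
Condition 2 (every backdoor path blocked by {P, R}):
  P1: blocked at chain node R ∈ conditioning set.
  P2: blocked at chain node R ∈ conditioning set.
  P3: blocked at chain node R ∈ conditioning set.
  P4: blocked at fork node R ∈ conditioning set.
{P, R} does not satisfy the backdoor criterion.

No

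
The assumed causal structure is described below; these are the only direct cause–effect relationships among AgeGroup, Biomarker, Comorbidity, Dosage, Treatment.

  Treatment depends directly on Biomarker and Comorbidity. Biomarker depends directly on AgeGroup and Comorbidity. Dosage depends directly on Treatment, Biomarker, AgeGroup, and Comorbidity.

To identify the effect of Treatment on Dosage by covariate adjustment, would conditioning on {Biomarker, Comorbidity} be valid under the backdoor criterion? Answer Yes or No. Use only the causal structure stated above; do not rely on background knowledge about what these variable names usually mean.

Yes

Backdoor paths from Treatment to Dosage (paths whose first edge points into Treatment):
  P1: Treatment <- Comorbidity -> Biomarker <- AgeGroup -> Dosage
  P2: Treatment <- Comorbidity -> Biomarker -> Dosage
  P3: Treatment <- Comorbidity -> Dosage
  P4: Treatment <- Biomarker <- AgeGroup -> Dosage
  P5: Treatment <- Biomarker <- Comorbidity -> Dosage
  P6: Treatment <- Biomarker -> Dosage
Condition 1 (no descendant of Treatment in the set): holds — descendants of Treatment are {Dosage}; none are in {Biomarker, Comorbidity}.
Condition 2 (every backdoor path blocked by {Biomarker, Comorbidity}):
  P1: blocked at fork node Comorbidity ∈ conditioning set.
  P2: blocked at fork node Comorbidity ∈ conditioning set.
  P3: blocked at fork node Comorbidity ∈ conditioning set.
  P4: blocked at chain node Biomarker ∈ conditioning set.
  P5: blocked at chain node Biomarker ∈ conditioning set.
  P6: blocked at fork node Biomarker ∈ conditioning set.
{Biomarker, Comorbidity} satisfies the backdoor criterion.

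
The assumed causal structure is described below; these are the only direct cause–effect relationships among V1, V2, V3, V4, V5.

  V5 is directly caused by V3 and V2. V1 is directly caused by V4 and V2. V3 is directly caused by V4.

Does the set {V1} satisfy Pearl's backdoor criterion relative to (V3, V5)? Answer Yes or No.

No

Backdoor paths from V3 to V5 (paths whose first edge points into V3):
  P1: V3 <- V4 -> V1 <- V2 -> V5
Condition 1 (no descendant of V3 in the set): holds — descendants of V3 are {V5}; none are in {V1}.
Condition 2 (every backdoor path blocked by {V1}):
  P1: open — collider(s) V1 are conditioned on (or have a conditioned descendant) and no non-collider on the path is in the set.
{V1} does not satisfy the backdoor criterion.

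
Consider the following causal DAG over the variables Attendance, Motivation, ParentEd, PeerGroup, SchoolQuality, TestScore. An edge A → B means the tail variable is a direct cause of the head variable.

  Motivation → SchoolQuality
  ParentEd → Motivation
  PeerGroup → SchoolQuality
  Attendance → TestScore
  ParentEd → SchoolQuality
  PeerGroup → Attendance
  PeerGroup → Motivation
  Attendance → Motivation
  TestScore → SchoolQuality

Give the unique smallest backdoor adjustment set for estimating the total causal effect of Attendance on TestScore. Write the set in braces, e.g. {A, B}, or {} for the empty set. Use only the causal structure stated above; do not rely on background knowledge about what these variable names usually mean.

{}

Variables eligible for adjustment (non-descendants of Attendance, excluding Attendance and TestScore): {ParentEd, PeerGroup}.
Backdoor paths from Attendance to TestScore:
  P1: Attendance <- PeerGroup -> Motivation <- ParentEd -> SchoolQuality <- TestScore
  P2: Attendance <- PeerGroup -> Motivation -> SchoolQuality <- TestScore
  P3: Attendance <- PeerGroup -> SchoolQuality <- TestScore
Each backdoor path contains an unconditioned collider, so every path is already blocked with the empty conditioning set:
  P1: blocked at collider Motivation (neither it nor any descendant is in the conditioning set).
  P2: blocked at collider SchoolQuality (neither it nor any descendant is in the conditioning set).
  P3: blocked at collider SchoolQuality (neither it nor any descendant is in the conditioning set).
The empty set is therefore the unique smallest valid set.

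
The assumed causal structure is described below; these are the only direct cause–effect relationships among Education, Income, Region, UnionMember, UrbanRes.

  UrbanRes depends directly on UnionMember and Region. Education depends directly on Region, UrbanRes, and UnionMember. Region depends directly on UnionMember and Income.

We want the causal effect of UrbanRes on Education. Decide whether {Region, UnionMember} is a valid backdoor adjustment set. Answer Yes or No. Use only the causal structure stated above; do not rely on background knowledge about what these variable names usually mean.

Yes

Backdoor paths from UrbanRes to Education (paths whose first edge points into UrbanRes):
  P1: UrbanRes <- UnionMember -> Region -> Education
  P2: UrbanRes <- UnionMember -> Education
  P3: UrbanRes <- Region <- UnionMember -> Education
  P4: UrbanRes <- Region -> Education
Condition 1 (no descendant of UrbanRes in the set): holds — descendants of UrbanRes are {Education}; none are in {Region, UnionMember}.
Condition 2 (every backdoor path blocked by {Region, UnionMember}):
  P1: blocked at fork node UnionMember ∈ conditioning set.
  P2: blocked at fork node UnionMember ∈ conditioning set.
  P3: blocked at chain node Region ∈ conditioning set.
  P4: blocked at fork node Region ∈ conditioning set.
{Region, UnionMember} satisfies the backdoor criterion.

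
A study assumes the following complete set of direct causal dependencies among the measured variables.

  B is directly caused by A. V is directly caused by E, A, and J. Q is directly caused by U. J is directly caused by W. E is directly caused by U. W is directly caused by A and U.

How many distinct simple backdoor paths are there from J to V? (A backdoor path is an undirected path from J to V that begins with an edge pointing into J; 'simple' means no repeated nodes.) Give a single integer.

2

A backdoor path from J to V is any simple undirected path whose first edge points into J (i.e. leaves J via a parent).
Parents of J: {W}.
Enumerating:
  P1: J <- W <- U -> E -> V
  P2: J <- W <- A -> V
That exhausts the simple backdoor paths. Count: 2.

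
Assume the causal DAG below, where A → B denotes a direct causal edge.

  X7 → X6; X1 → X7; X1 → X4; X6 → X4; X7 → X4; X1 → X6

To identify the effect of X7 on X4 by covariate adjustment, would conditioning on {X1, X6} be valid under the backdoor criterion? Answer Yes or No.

No

Backdoor paths from X7 to X4 (paths whose first edge points into X7):
  P1: X7 <- X1 -> X6 -> X4
  P2: X7 <- X1 -> X4
Condition 1 (no descendant of X7 in the set): FAILS — X6 is a descendant of X7.
Condition 2 (every backdoor path blocked by {X1, X6}):
  P1: blocked at fork node X1 ∈ conditioning set.
  P2: blocked at fork node X1 ∈ conditioning set.
{X1, X6} does not satisfy the backdoor criterion.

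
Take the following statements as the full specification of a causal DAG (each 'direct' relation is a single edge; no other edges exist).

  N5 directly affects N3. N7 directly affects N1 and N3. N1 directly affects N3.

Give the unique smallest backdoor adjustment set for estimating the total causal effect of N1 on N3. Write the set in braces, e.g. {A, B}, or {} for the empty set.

{N7}

Variables eligible for adjustment (non-descendants of N1, excluding N1 and N3): {N5, N7}.
Backdoor paths from N1 to N3:
  P1: N1 <- N7 -> N3
The empty set is not sufficient: P1 (N1 <- N7 -> N3) has no collider blocking it and no conditioned non-collider, so it is open.
Try {N7}:
  P1: blocked at fork node N7 ∈ conditioning set.
{N7} contains no descendant of N1 and blocks every backdoor path.
No other singleton works — e.g. {N5} leaves P1 open — so {N7} is the unique smallest valid adjustment set.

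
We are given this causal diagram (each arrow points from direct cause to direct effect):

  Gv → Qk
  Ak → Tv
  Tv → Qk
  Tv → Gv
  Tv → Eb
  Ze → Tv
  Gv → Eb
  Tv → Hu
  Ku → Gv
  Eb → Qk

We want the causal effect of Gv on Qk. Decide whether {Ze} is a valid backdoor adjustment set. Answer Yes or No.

No

Backdoor paths from Gv to Qk (paths whose first edge points into Gv):
  P1: Gv <- Tv -> Eb -> Qk
  P2: Gv <- Tv -> Qk
Condition 1 (no descendant of Gv in the set): holds — descendants of Gv are {Eb, Qk}; none are in {Ze}.
Condition 2 (every backdoor path blocked by {Ze}):
  P1: open — no interior node is in the conditioning set.
  P2: open — no interior node is in the conditioning set.
{Ze} does not satisfy the backdoor criterion.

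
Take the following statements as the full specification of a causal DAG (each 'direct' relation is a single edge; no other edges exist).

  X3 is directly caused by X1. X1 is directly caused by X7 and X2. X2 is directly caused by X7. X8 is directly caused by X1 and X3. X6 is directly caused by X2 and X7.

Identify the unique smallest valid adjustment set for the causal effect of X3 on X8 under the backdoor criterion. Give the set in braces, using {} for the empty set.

{X1}

Variables eligible for adjustment (non-descendants of X3, excluding X3 and X8): {X1, X2, X6, X7}.
Backdoor paths from X3 to X8:
  P1: X3 <- X1 -> X8
The empty set is not sufficient: P1 (X3 <- X1 -> X8) has no collider blocking it and no conditioned non-collider, so it is open.
Try {X1}:
  P1: blocked at fork node X1 ∈ conditioning set.
{X1} contains no descendant of X3 and blocks every backdoor path.
No other singleton works — e.g. {X7} leaves P1 open — so {X1} is the unique smallest valid adjustment set.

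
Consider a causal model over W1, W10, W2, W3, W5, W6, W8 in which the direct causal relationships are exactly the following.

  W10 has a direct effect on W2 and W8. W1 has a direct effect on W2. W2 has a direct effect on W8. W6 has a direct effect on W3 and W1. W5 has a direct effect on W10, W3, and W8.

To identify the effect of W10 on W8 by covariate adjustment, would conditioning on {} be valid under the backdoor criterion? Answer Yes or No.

No

Backdoor paths from W10 to W8 (paths whose first edge points into W10):
  P1: W10 <- W5 -> W3 <- W6 -> W1 -> W2 -> W8
  P2: W10 <- W5 -> W8
Condition 1 (no descendant of W10 in the set): holds — descendants of W10 are {W2, W8}; none are in {}.
Condition 2 (every backdoor path blocked by {}):
  P1: blocked at collider W3 (neither it nor any descendant is in the conditioning set).
  P2: open — no interior node is in the conditioning set.
{} does not satisfy the backdoor criterion.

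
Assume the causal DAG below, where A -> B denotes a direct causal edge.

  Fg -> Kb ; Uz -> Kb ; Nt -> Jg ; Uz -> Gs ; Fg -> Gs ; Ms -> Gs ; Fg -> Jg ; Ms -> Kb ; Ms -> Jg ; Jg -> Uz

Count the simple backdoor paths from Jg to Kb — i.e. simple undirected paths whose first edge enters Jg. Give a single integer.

6

A backdoor path from Jg to Kb is any simple undirected path whose first edge points into Jg (i.e. leaves Jg via a parent).
Parents of Jg: {Fg, Ms, Nt}.
Enumerating:
  P1: Jg <- Ms -> Kb
  P2: Jg <- Ms -> Gs <- Fg -> Kb
  P3: Jg <- Ms -> Gs <- Uz -> Kb
  P4: Jg <- Fg -> Kb
  P5: Jg <- Fg -> Gs <- Ms -> Kb
  P6: Jg <- Fg -> Gs <- Uz -> Kb
That exhausts the simple backdoor paths. Count: 6.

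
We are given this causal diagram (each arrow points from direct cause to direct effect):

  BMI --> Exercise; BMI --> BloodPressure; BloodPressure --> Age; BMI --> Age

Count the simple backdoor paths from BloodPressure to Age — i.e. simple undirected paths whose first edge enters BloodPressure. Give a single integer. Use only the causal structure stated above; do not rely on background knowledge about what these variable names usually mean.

A backdoor path from BloodPressure to Age is any simple undirected path whose first edge points into BloodPressure (i.e. leaves BloodPressure via a parent).
Parents of BloodPressure: {BMI}.
Enumerating:
  P1: BloodPressure <- BMI -> Age
That exhausts the simple backdoor paths. Count: 1.

1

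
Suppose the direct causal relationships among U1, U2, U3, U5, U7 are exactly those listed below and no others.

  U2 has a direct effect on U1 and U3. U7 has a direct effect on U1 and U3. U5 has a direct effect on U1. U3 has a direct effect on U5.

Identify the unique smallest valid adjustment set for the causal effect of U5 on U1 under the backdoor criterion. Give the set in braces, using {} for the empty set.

{U3}

Variables eligible for adjustment (non-descendants of U5, excluding U5 and U1): {U2, U3, U7}.
Backdoor paths from U5 to U1:
  P1: U5 <- U3 <- U7 -> U1
  P2: U5 <- U3 <- U2 -> U1
The empty set is not sufficient: P1 (U5 <- U3 <- U7 -> U1) has no collider blocking it and no conditioned non-collider, so it is open.
Try {U3}:
  P1: blocked at chain node U3 ∈ conditioning set.
  P2: blocked at chain node U3 ∈ conditioning set.
{U3} contains no descendant of U5 and blocks every backdoor path.
No other singleton works — e.g. {U7} leaves P2 open — so {U3} is the unique smallest valid adjustment set.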